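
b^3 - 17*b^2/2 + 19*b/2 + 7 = (b - 7)*(b - 2)*(b + 1/2)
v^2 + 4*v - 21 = (v - 3)*(v + 7)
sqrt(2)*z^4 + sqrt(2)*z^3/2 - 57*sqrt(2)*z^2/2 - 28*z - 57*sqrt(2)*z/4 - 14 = (z + 1/2)*(z - 4*sqrt(2))*(z + 7*sqrt(2)/2)*(sqrt(2)*z + 1)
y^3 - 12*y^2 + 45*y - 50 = (y - 5)^2*(y - 2)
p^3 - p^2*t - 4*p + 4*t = (p - 2)*(p + 2)*(p - t)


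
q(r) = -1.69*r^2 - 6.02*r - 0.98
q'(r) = -3.38*r - 6.02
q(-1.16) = 3.73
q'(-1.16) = -2.10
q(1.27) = -11.35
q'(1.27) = -10.31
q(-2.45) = 3.62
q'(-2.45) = 2.26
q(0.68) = -5.86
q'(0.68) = -8.32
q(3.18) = -37.21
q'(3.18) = -16.77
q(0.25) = -2.59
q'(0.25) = -6.86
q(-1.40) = 4.14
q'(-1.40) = -1.29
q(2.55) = -27.32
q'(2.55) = -14.64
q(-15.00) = -290.93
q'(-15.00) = 44.68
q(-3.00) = 1.87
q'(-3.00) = 4.12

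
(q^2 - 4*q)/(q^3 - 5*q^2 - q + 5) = q*(q - 4)/(q^3 - 5*q^2 - q + 5)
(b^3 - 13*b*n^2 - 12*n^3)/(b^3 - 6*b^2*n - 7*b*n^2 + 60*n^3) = (b + n)/(b - 5*n)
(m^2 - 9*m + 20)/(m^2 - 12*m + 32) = (m - 5)/(m - 8)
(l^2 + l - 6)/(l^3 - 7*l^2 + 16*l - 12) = (l + 3)/(l^2 - 5*l + 6)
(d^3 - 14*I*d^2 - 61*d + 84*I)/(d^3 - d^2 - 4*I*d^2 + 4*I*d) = (d^2 - 10*I*d - 21)/(d*(d - 1))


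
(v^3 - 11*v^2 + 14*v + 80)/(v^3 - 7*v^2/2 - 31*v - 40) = 2*(v - 5)/(2*v + 5)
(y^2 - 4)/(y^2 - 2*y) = (y + 2)/y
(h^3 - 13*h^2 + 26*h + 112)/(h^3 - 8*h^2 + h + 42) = (h - 8)/(h - 3)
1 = 1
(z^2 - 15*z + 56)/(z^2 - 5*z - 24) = (z - 7)/(z + 3)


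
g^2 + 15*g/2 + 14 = (g + 7/2)*(g + 4)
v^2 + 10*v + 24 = (v + 4)*(v + 6)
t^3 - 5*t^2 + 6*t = t*(t - 3)*(t - 2)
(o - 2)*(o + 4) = o^2 + 2*o - 8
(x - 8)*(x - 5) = x^2 - 13*x + 40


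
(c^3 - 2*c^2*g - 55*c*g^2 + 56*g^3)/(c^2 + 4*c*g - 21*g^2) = (c^2 - 9*c*g + 8*g^2)/(c - 3*g)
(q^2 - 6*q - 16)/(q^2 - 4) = (q - 8)/(q - 2)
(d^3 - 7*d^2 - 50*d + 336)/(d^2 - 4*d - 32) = (d^2 + d - 42)/(d + 4)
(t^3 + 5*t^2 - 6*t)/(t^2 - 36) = t*(t - 1)/(t - 6)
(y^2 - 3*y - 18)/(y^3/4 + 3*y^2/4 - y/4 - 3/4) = 4*(y - 6)/(y^2 - 1)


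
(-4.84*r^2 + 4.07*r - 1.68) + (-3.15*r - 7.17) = -4.84*r^2 + 0.92*r - 8.85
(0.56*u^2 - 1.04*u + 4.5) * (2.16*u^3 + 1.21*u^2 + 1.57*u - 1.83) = 1.2096*u^5 - 1.5688*u^4 + 9.3408*u^3 + 2.7874*u^2 + 8.9682*u - 8.235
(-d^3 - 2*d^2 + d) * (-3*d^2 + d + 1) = 3*d^5 + 5*d^4 - 6*d^3 - d^2 + d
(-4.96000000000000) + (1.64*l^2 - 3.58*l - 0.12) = 1.64*l^2 - 3.58*l - 5.08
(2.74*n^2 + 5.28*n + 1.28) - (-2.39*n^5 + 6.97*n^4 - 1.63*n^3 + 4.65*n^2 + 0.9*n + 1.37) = 2.39*n^5 - 6.97*n^4 + 1.63*n^3 - 1.91*n^2 + 4.38*n - 0.0900000000000001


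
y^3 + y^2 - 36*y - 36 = (y - 6)*(y + 1)*(y + 6)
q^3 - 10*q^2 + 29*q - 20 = (q - 5)*(q - 4)*(q - 1)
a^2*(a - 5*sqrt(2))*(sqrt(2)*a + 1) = sqrt(2)*a^4 - 9*a^3 - 5*sqrt(2)*a^2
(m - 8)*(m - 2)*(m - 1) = m^3 - 11*m^2 + 26*m - 16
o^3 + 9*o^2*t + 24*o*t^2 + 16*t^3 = (o + t)*(o + 4*t)^2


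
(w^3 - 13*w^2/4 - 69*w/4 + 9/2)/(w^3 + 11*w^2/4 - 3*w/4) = (w - 6)/w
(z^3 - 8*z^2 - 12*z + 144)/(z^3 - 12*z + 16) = (z^2 - 12*z + 36)/(z^2 - 4*z + 4)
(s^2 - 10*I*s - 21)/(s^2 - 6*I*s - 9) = (s - 7*I)/(s - 3*I)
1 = 1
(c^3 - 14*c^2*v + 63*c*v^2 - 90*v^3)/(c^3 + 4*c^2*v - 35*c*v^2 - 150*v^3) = (c^2 - 8*c*v + 15*v^2)/(c^2 + 10*c*v + 25*v^2)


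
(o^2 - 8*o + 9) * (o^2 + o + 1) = o^4 - 7*o^3 + 2*o^2 + o + 9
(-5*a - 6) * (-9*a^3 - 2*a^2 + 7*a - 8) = 45*a^4 + 64*a^3 - 23*a^2 - 2*a + 48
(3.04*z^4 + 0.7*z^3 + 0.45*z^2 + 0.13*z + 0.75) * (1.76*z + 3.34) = 5.3504*z^5 + 11.3856*z^4 + 3.13*z^3 + 1.7318*z^2 + 1.7542*z + 2.505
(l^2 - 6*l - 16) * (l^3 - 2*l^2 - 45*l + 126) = l^5 - 8*l^4 - 49*l^3 + 428*l^2 - 36*l - 2016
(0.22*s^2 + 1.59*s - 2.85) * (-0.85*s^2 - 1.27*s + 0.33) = -0.187*s^4 - 1.6309*s^3 + 0.4758*s^2 + 4.1442*s - 0.9405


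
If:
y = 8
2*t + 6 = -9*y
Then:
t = -39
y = 8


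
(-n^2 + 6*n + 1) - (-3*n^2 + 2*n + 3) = 2*n^2 + 4*n - 2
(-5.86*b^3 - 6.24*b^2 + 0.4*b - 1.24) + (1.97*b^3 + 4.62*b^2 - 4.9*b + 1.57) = -3.89*b^3 - 1.62*b^2 - 4.5*b + 0.33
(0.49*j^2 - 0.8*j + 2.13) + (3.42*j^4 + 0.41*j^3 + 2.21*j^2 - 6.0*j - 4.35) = 3.42*j^4 + 0.41*j^3 + 2.7*j^2 - 6.8*j - 2.22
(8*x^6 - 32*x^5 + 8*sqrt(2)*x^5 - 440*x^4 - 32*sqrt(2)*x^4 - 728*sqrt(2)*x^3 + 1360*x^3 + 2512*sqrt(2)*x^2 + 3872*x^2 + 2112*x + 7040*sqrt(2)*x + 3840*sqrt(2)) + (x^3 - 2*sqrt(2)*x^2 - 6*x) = 8*x^6 - 32*x^5 + 8*sqrt(2)*x^5 - 440*x^4 - 32*sqrt(2)*x^4 - 728*sqrt(2)*x^3 + 1361*x^3 + 2510*sqrt(2)*x^2 + 3872*x^2 + 2106*x + 7040*sqrt(2)*x + 3840*sqrt(2)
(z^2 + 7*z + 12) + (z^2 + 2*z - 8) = 2*z^2 + 9*z + 4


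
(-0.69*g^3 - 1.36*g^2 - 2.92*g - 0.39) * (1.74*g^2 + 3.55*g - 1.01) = -1.2006*g^5 - 4.8159*g^4 - 9.2119*g^3 - 9.671*g^2 + 1.5647*g + 0.3939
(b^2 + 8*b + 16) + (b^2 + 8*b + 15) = 2*b^2 + 16*b + 31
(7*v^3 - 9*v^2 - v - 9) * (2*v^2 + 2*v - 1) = 14*v^5 - 4*v^4 - 27*v^3 - 11*v^2 - 17*v + 9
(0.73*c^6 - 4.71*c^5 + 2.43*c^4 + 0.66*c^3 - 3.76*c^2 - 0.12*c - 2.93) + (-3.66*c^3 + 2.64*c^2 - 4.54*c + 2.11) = 0.73*c^6 - 4.71*c^5 + 2.43*c^4 - 3.0*c^3 - 1.12*c^2 - 4.66*c - 0.82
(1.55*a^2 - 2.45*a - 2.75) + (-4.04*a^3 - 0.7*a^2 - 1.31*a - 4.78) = -4.04*a^3 + 0.85*a^2 - 3.76*a - 7.53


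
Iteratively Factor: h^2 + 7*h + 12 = (h + 4)*(h + 3)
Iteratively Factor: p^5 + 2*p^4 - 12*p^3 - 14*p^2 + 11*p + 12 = (p + 4)*(p^4 - 2*p^3 - 4*p^2 + 2*p + 3) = (p - 1)*(p + 4)*(p^3 - p^2 - 5*p - 3) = (p - 1)*(p + 1)*(p + 4)*(p^2 - 2*p - 3) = (p - 3)*(p - 1)*(p + 1)*(p + 4)*(p + 1)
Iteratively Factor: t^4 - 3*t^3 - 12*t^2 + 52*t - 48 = (t - 2)*(t^3 - t^2 - 14*t + 24) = (t - 2)^2*(t^2 + t - 12) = (t - 3)*(t - 2)^2*(t + 4)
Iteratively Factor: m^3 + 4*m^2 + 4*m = (m + 2)*(m^2 + 2*m) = (m + 2)^2*(m)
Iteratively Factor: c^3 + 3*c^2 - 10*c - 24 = (c + 4)*(c^2 - c - 6) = (c - 3)*(c + 4)*(c + 2)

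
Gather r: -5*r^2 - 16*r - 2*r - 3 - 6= -5*r^2 - 18*r - 9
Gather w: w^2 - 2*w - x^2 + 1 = w^2 - 2*w - x^2 + 1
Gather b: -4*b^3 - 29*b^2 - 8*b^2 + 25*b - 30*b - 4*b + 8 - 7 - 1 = -4*b^3 - 37*b^2 - 9*b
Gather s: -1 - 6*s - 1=-6*s - 2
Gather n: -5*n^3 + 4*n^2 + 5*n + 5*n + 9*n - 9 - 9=-5*n^3 + 4*n^2 + 19*n - 18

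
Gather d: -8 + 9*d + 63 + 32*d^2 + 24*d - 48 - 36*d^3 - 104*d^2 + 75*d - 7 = -36*d^3 - 72*d^2 + 108*d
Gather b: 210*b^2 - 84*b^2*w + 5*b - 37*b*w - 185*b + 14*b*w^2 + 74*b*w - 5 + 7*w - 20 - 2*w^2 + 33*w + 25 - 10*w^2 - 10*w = b^2*(210 - 84*w) + b*(14*w^2 + 37*w - 180) - 12*w^2 + 30*w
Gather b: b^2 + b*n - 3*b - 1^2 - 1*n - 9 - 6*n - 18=b^2 + b*(n - 3) - 7*n - 28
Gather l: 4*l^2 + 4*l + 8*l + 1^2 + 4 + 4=4*l^2 + 12*l + 9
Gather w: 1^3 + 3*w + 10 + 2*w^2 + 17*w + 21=2*w^2 + 20*w + 32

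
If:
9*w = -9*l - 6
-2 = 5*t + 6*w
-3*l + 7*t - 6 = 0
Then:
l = 16/27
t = 10/9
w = -34/27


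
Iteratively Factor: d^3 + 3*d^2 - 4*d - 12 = (d + 2)*(d^2 + d - 6) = (d + 2)*(d + 3)*(d - 2)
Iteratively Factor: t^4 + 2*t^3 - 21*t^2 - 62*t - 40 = (t + 2)*(t^3 - 21*t - 20) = (t - 5)*(t + 2)*(t^2 + 5*t + 4) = (t - 5)*(t + 2)*(t + 4)*(t + 1)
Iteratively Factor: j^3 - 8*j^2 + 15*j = (j - 5)*(j^2 - 3*j) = j*(j - 5)*(j - 3)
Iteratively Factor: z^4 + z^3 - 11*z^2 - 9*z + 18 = (z - 1)*(z^3 + 2*z^2 - 9*z - 18) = (z - 1)*(z + 2)*(z^2 - 9) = (z - 1)*(z + 2)*(z + 3)*(z - 3)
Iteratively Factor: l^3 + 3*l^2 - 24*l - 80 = (l + 4)*(l^2 - l - 20) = (l - 5)*(l + 4)*(l + 4)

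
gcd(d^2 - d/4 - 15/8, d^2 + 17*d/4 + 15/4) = d + 5/4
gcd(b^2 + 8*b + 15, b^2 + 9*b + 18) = b + 3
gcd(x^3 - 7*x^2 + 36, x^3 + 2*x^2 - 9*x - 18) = x^2 - x - 6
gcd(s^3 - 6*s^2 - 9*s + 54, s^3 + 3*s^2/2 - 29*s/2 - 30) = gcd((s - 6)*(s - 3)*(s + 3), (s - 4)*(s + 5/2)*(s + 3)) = s + 3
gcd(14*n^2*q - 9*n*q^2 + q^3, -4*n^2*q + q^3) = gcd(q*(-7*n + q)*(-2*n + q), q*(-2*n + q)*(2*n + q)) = -2*n*q + q^2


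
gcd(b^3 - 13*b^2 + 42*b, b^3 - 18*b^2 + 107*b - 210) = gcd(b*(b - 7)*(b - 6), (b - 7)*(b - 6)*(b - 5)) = b^2 - 13*b + 42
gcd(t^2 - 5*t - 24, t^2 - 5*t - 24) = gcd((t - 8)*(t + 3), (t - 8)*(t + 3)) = t^2 - 5*t - 24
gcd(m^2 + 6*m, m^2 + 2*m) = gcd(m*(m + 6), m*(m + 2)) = m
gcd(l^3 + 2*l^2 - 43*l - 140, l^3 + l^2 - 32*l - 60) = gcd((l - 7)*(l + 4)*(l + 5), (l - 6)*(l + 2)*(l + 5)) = l + 5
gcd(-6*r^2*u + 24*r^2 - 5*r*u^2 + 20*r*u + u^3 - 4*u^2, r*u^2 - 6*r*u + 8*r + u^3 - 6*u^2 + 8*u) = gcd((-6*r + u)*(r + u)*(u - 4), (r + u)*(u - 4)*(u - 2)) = r*u - 4*r + u^2 - 4*u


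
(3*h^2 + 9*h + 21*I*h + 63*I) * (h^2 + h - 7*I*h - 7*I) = 3*h^4 + 12*h^3 + 156*h^2 + 588*h + 441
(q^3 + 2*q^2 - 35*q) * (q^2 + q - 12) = q^5 + 3*q^4 - 45*q^3 - 59*q^2 + 420*q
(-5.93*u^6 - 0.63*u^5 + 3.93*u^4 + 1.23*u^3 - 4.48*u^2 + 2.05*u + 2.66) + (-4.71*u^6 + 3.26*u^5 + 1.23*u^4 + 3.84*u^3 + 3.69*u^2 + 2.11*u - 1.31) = -10.64*u^6 + 2.63*u^5 + 5.16*u^4 + 5.07*u^3 - 0.79*u^2 + 4.16*u + 1.35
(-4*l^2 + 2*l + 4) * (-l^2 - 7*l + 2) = 4*l^4 + 26*l^3 - 26*l^2 - 24*l + 8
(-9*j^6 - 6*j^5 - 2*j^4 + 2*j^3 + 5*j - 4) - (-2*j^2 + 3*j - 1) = -9*j^6 - 6*j^5 - 2*j^4 + 2*j^3 + 2*j^2 + 2*j - 3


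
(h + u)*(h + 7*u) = h^2 + 8*h*u + 7*u^2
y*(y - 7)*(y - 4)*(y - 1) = y^4 - 12*y^3 + 39*y^2 - 28*y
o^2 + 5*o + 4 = (o + 1)*(o + 4)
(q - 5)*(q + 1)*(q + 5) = q^3 + q^2 - 25*q - 25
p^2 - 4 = (p - 2)*(p + 2)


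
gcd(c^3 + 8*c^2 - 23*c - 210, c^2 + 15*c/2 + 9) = c + 6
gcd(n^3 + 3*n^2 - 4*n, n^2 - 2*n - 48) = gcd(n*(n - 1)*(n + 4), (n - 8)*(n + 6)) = 1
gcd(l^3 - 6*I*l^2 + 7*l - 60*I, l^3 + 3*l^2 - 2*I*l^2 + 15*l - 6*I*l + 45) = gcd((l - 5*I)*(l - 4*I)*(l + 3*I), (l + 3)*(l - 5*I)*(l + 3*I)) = l^2 - 2*I*l + 15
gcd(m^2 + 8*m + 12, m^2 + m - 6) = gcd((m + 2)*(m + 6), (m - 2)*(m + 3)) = 1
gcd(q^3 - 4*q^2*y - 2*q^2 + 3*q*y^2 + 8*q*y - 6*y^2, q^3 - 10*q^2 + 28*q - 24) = q - 2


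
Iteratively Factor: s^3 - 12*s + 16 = (s - 2)*(s^2 + 2*s - 8) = (s - 2)^2*(s + 4)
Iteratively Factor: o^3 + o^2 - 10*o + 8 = (o + 4)*(o^2 - 3*o + 2) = (o - 2)*(o + 4)*(o - 1)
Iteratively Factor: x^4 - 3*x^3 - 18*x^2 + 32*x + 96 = (x + 2)*(x^3 - 5*x^2 - 8*x + 48) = (x - 4)*(x + 2)*(x^2 - x - 12) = (x - 4)^2*(x + 2)*(x + 3)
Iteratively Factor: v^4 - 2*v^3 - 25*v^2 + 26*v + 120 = (v + 4)*(v^3 - 6*v^2 - v + 30) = (v - 5)*(v + 4)*(v^2 - v - 6) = (v - 5)*(v - 3)*(v + 4)*(v + 2)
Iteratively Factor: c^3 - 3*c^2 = (c - 3)*(c^2) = c*(c - 3)*(c)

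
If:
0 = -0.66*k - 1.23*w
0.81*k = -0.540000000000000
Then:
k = -0.67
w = 0.36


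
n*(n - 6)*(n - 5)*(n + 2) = n^4 - 9*n^3 + 8*n^2 + 60*n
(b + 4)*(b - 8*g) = b^2 - 8*b*g + 4*b - 32*g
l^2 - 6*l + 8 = (l - 4)*(l - 2)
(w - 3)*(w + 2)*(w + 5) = w^3 + 4*w^2 - 11*w - 30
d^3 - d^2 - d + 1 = (d - 1)^2*(d + 1)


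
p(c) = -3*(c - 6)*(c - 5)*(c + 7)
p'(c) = -3*(c - 6)*(c - 5) - 3*(c - 6)*(c + 7) - 3*(c - 5)*(c + 7) = -9*c^2 + 24*c + 141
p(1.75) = -362.58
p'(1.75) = 155.44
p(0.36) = -577.82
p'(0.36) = 148.47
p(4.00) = -66.00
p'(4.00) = 93.00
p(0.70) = -526.45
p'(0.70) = 153.39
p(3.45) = -123.91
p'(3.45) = 116.68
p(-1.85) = -830.79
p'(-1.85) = 65.80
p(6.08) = -3.39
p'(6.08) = -45.78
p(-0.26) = -665.80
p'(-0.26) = 134.15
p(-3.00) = -864.00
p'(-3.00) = -12.00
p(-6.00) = -396.00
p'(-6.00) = -327.00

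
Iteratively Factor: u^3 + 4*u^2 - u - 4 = (u - 1)*(u^2 + 5*u + 4) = (u - 1)*(u + 1)*(u + 4)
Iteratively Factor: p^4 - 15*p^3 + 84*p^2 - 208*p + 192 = (p - 4)*(p^3 - 11*p^2 + 40*p - 48) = (p - 4)^2*(p^2 - 7*p + 12) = (p - 4)^3*(p - 3)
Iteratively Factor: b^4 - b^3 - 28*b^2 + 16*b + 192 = (b - 4)*(b^3 + 3*b^2 - 16*b - 48) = (b - 4)*(b + 4)*(b^2 - b - 12) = (b - 4)^2*(b + 4)*(b + 3)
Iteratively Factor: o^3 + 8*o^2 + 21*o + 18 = (o + 3)*(o^2 + 5*o + 6) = (o + 3)^2*(o + 2)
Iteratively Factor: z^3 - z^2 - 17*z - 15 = (z - 5)*(z^2 + 4*z + 3) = (z - 5)*(z + 3)*(z + 1)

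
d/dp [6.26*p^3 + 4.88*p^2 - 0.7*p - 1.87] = 18.78*p^2 + 9.76*p - 0.7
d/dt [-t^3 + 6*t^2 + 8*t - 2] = -3*t^2 + 12*t + 8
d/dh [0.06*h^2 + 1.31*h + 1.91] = 0.12*h + 1.31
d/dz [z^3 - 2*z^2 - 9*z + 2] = 3*z^2 - 4*z - 9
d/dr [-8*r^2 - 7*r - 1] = -16*r - 7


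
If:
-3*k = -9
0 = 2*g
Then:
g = 0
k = 3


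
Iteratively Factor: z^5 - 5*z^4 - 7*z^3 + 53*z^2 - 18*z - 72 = (z + 3)*(z^4 - 8*z^3 + 17*z^2 + 2*z - 24) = (z - 2)*(z + 3)*(z^3 - 6*z^2 + 5*z + 12) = (z - 3)*(z - 2)*(z + 3)*(z^2 - 3*z - 4) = (z - 3)*(z - 2)*(z + 1)*(z + 3)*(z - 4)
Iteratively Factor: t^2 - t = (t - 1)*(t)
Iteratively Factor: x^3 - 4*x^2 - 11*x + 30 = (x + 3)*(x^2 - 7*x + 10) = (x - 2)*(x + 3)*(x - 5)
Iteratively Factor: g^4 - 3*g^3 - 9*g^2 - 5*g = (g + 1)*(g^3 - 4*g^2 - 5*g) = (g - 5)*(g + 1)*(g^2 + g) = g*(g - 5)*(g + 1)*(g + 1)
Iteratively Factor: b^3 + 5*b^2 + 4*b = (b + 1)*(b^2 + 4*b) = (b + 1)*(b + 4)*(b)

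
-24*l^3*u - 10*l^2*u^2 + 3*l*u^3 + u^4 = u*(-3*l + u)*(2*l + u)*(4*l + u)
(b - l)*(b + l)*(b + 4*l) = b^3 + 4*b^2*l - b*l^2 - 4*l^3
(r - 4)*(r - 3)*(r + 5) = r^3 - 2*r^2 - 23*r + 60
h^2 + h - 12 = (h - 3)*(h + 4)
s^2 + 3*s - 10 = (s - 2)*(s + 5)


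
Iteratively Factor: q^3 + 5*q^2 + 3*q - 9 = (q - 1)*(q^2 + 6*q + 9) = (q - 1)*(q + 3)*(q + 3)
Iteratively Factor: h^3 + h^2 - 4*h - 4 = (h + 2)*(h^2 - h - 2) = (h + 1)*(h + 2)*(h - 2)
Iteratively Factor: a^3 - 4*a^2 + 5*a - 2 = (a - 1)*(a^2 - 3*a + 2) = (a - 1)^2*(a - 2)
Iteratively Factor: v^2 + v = (v + 1)*(v)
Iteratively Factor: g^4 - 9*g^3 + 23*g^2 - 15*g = (g - 3)*(g^3 - 6*g^2 + 5*g) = (g - 5)*(g - 3)*(g^2 - g) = g*(g - 5)*(g - 3)*(g - 1)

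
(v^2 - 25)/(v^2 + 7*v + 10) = (v - 5)/(v + 2)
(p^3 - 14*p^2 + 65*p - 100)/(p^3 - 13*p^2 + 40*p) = (p^2 - 9*p + 20)/(p*(p - 8))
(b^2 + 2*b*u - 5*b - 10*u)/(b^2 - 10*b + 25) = (b + 2*u)/(b - 5)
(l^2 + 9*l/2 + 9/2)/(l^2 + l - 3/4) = 2*(l + 3)/(2*l - 1)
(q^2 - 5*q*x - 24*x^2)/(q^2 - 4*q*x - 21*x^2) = (-q + 8*x)/(-q + 7*x)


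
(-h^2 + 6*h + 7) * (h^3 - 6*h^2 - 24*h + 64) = -h^5 + 12*h^4 - 5*h^3 - 250*h^2 + 216*h + 448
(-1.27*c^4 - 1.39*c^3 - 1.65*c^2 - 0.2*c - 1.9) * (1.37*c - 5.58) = -1.7399*c^5 + 5.1823*c^4 + 5.4957*c^3 + 8.933*c^2 - 1.487*c + 10.602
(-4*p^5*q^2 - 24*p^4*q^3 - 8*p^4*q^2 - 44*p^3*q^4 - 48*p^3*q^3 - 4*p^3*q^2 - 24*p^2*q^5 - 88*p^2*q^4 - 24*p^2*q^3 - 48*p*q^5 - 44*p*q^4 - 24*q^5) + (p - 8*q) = -4*p^5*q^2 - 24*p^4*q^3 - 8*p^4*q^2 - 44*p^3*q^4 - 48*p^3*q^3 - 4*p^3*q^2 - 24*p^2*q^5 - 88*p^2*q^4 - 24*p^2*q^3 - 48*p*q^5 - 44*p*q^4 + p - 24*q^5 - 8*q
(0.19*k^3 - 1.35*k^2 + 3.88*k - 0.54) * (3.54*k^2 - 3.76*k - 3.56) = 0.6726*k^5 - 5.4934*k^4 + 18.1348*k^3 - 11.6944*k^2 - 11.7824*k + 1.9224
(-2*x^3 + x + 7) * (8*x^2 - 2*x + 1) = -16*x^5 + 4*x^4 + 6*x^3 + 54*x^2 - 13*x + 7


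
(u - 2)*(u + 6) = u^2 + 4*u - 12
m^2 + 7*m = m*(m + 7)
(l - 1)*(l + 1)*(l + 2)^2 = l^4 + 4*l^3 + 3*l^2 - 4*l - 4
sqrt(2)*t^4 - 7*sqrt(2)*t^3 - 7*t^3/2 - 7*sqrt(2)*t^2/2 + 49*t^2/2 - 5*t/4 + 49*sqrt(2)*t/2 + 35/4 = (t - 7)*(t - 5*sqrt(2)/2)*(t + sqrt(2)/2)*(sqrt(2)*t + 1/2)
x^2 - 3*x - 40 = (x - 8)*(x + 5)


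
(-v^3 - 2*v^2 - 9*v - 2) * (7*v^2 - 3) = -7*v^5 - 14*v^4 - 60*v^3 - 8*v^2 + 27*v + 6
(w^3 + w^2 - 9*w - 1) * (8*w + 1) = 8*w^4 + 9*w^3 - 71*w^2 - 17*w - 1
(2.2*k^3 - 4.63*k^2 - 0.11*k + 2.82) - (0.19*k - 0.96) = 2.2*k^3 - 4.63*k^2 - 0.3*k + 3.78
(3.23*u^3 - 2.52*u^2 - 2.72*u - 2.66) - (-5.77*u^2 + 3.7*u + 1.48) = 3.23*u^3 + 3.25*u^2 - 6.42*u - 4.14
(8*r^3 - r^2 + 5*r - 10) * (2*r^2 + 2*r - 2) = 16*r^5 + 14*r^4 - 8*r^3 - 8*r^2 - 30*r + 20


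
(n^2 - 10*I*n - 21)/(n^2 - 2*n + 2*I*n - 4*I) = (n^2 - 10*I*n - 21)/(n^2 + 2*n*(-1 + I) - 4*I)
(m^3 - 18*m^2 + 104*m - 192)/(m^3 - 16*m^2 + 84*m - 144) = (m - 8)/(m - 6)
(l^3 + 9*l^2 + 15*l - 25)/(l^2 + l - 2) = (l^2 + 10*l + 25)/(l + 2)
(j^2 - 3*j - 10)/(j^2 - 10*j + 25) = (j + 2)/(j - 5)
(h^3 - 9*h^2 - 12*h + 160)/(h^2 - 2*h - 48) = (h^2 - h - 20)/(h + 6)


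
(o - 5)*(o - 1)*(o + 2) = o^3 - 4*o^2 - 7*o + 10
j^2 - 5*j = j*(j - 5)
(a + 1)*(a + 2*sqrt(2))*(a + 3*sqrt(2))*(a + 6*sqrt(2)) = a^4 + a^3 + 11*sqrt(2)*a^3 + 11*sqrt(2)*a^2 + 72*a^2 + 72*a + 72*sqrt(2)*a + 72*sqrt(2)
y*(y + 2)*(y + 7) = y^3 + 9*y^2 + 14*y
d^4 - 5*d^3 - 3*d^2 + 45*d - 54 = (d - 3)^2*(d - 2)*(d + 3)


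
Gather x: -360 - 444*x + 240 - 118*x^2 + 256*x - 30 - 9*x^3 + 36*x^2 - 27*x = -9*x^3 - 82*x^2 - 215*x - 150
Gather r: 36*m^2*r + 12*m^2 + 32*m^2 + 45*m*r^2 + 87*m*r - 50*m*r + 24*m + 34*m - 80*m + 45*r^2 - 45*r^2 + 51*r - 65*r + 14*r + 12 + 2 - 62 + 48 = 44*m^2 + 45*m*r^2 - 22*m + r*(36*m^2 + 37*m)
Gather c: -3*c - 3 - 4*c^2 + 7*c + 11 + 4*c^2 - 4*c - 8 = 0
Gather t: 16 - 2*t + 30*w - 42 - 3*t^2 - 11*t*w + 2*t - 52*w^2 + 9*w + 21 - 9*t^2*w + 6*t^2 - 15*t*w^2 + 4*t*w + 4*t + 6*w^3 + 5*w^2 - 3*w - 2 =t^2*(3 - 9*w) + t*(-15*w^2 - 7*w + 4) + 6*w^3 - 47*w^2 + 36*w - 7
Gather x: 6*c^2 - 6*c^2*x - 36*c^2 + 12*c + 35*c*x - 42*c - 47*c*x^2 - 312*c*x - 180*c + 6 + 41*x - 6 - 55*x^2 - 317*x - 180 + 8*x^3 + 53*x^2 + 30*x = -30*c^2 - 210*c + 8*x^3 + x^2*(-47*c - 2) + x*(-6*c^2 - 277*c - 246) - 180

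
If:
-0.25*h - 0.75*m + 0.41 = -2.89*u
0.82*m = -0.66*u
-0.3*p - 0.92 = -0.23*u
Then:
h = 13.9746341463415*u + 1.64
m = -0.804878048780488*u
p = 0.766666666666667*u - 3.06666666666667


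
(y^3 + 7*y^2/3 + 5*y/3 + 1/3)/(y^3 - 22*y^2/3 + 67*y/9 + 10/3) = 3*(y^2 + 2*y + 1)/(3*y^2 - 23*y + 30)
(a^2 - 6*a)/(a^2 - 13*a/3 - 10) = 3*a/(3*a + 5)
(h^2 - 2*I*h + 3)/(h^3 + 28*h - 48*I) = (h^2 - 2*I*h + 3)/(h^3 + 28*h - 48*I)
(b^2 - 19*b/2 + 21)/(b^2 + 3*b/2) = (2*b^2 - 19*b + 42)/(b*(2*b + 3))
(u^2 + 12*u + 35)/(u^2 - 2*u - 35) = (u + 7)/(u - 7)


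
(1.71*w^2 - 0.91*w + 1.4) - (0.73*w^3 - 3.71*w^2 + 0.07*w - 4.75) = -0.73*w^3 + 5.42*w^2 - 0.98*w + 6.15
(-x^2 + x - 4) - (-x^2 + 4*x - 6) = 2 - 3*x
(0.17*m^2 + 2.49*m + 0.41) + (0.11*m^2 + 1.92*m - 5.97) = 0.28*m^2 + 4.41*m - 5.56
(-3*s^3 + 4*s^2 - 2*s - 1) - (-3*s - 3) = -3*s^3 + 4*s^2 + s + 2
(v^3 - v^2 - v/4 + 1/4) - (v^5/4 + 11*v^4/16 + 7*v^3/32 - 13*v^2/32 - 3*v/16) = -v^5/4 - 11*v^4/16 + 25*v^3/32 - 19*v^2/32 - v/16 + 1/4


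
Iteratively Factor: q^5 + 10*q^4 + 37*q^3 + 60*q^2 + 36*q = (q)*(q^4 + 10*q^3 + 37*q^2 + 60*q + 36) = q*(q + 2)*(q^3 + 8*q^2 + 21*q + 18) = q*(q + 2)*(q + 3)*(q^2 + 5*q + 6) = q*(q + 2)^2*(q + 3)*(q + 3)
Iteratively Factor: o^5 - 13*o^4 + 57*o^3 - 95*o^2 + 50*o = (o - 5)*(o^4 - 8*o^3 + 17*o^2 - 10*o) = o*(o - 5)*(o^3 - 8*o^2 + 17*o - 10) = o*(o - 5)^2*(o^2 - 3*o + 2) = o*(o - 5)^2*(o - 1)*(o - 2)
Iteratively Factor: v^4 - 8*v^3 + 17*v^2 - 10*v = (v - 2)*(v^3 - 6*v^2 + 5*v) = (v - 2)*(v - 1)*(v^2 - 5*v) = v*(v - 2)*(v - 1)*(v - 5)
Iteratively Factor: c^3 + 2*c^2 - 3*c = (c)*(c^2 + 2*c - 3) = c*(c + 3)*(c - 1)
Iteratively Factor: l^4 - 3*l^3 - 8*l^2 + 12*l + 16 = (l - 2)*(l^3 - l^2 - 10*l - 8) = (l - 2)*(l + 2)*(l^2 - 3*l - 4) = (l - 4)*(l - 2)*(l + 2)*(l + 1)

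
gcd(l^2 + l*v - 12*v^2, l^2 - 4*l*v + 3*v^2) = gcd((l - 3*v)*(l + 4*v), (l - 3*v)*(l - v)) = -l + 3*v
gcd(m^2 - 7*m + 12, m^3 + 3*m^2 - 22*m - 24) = m - 4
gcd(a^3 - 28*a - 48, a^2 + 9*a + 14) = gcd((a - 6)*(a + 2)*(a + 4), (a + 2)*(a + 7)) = a + 2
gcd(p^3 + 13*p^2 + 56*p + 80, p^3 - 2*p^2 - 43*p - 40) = p + 5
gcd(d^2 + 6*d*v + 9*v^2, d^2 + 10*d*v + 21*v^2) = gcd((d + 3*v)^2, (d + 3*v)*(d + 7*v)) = d + 3*v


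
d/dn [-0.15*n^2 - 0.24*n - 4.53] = -0.3*n - 0.24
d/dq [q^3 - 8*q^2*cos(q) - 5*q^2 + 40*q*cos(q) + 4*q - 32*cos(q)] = 8*q^2*sin(q) + 3*q^2 - 40*q*sin(q) - 16*q*cos(q) - 10*q + 32*sin(q) + 40*cos(q) + 4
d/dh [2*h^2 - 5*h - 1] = 4*h - 5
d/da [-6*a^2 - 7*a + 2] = -12*a - 7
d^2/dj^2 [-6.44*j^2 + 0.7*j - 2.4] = -12.8800000000000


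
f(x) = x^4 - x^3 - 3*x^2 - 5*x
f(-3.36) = 148.32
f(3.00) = 12.00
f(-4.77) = 581.82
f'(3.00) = 58.00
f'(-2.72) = -91.37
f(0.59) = -4.08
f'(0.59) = -8.76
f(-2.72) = 66.26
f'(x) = 4*x^3 - 3*x^2 - 6*x - 5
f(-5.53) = 1040.21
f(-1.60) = 10.97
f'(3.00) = 58.00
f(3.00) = 12.00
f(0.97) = -7.70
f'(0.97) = -9.99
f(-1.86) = 17.32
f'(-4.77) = -478.76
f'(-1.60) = -19.46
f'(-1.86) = -29.96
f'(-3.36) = -170.44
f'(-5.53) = -740.01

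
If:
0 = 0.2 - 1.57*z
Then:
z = 0.13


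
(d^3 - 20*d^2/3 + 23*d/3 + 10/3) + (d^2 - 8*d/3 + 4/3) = d^3 - 17*d^2/3 + 5*d + 14/3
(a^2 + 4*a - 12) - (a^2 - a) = 5*a - 12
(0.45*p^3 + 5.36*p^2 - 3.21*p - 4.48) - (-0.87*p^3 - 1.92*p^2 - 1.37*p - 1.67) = 1.32*p^3 + 7.28*p^2 - 1.84*p - 2.81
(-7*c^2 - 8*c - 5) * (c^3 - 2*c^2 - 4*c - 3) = -7*c^5 + 6*c^4 + 39*c^3 + 63*c^2 + 44*c + 15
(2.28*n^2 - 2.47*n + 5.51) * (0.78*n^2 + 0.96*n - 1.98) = 1.7784*n^4 + 0.262199999999999*n^3 - 2.5878*n^2 + 10.1802*n - 10.9098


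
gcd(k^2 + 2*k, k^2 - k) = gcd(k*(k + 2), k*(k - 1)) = k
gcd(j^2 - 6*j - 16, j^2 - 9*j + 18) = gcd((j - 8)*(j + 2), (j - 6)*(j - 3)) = 1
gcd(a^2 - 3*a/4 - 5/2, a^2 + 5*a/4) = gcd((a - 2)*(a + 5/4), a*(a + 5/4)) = a + 5/4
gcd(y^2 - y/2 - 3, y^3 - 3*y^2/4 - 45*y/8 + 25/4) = y - 2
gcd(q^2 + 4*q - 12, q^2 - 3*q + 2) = q - 2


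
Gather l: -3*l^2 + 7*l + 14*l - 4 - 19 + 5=-3*l^2 + 21*l - 18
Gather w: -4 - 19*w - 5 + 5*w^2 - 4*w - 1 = 5*w^2 - 23*w - 10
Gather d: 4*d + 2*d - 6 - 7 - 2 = 6*d - 15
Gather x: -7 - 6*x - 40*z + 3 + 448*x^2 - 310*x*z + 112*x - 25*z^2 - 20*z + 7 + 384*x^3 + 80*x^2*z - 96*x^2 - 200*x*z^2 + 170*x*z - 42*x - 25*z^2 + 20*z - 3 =384*x^3 + x^2*(80*z + 352) + x*(-200*z^2 - 140*z + 64) - 50*z^2 - 40*z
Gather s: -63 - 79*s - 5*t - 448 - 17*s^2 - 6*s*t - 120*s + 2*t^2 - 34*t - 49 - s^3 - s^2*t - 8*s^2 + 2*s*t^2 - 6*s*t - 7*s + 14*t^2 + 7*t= -s^3 + s^2*(-t - 25) + s*(2*t^2 - 12*t - 206) + 16*t^2 - 32*t - 560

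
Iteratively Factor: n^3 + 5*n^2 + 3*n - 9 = (n + 3)*(n^2 + 2*n - 3) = (n - 1)*(n + 3)*(n + 3)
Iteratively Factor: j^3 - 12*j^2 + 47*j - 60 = (j - 4)*(j^2 - 8*j + 15) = (j - 4)*(j - 3)*(j - 5)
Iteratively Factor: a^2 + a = (a)*(a + 1)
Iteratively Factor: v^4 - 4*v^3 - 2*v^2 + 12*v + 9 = (v + 1)*(v^3 - 5*v^2 + 3*v + 9) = (v - 3)*(v + 1)*(v^2 - 2*v - 3) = (v - 3)*(v + 1)^2*(v - 3)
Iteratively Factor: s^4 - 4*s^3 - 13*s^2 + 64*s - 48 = (s - 3)*(s^3 - s^2 - 16*s + 16) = (s - 3)*(s - 1)*(s^2 - 16) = (s - 3)*(s - 1)*(s + 4)*(s - 4)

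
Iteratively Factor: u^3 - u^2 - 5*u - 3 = (u + 1)*(u^2 - 2*u - 3) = (u - 3)*(u + 1)*(u + 1)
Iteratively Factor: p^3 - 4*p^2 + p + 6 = (p - 2)*(p^2 - 2*p - 3) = (p - 2)*(p + 1)*(p - 3)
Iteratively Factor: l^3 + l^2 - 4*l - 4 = (l + 1)*(l^2 - 4) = (l + 1)*(l + 2)*(l - 2)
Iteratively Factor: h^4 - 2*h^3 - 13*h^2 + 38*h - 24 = (h - 2)*(h^3 - 13*h + 12) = (h - 2)*(h + 4)*(h^2 - 4*h + 3) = (h - 2)*(h - 1)*(h + 4)*(h - 3)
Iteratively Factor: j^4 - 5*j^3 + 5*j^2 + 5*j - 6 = (j - 3)*(j^3 - 2*j^2 - j + 2) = (j - 3)*(j + 1)*(j^2 - 3*j + 2) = (j - 3)*(j - 1)*(j + 1)*(j - 2)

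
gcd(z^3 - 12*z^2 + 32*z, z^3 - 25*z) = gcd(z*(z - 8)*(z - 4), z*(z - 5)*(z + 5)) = z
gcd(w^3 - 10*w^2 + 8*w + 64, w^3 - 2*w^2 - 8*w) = w^2 - 2*w - 8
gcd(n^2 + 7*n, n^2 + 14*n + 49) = n + 7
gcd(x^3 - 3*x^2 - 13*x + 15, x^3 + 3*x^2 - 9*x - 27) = x + 3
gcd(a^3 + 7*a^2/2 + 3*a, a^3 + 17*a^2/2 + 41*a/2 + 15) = a^2 + 7*a/2 + 3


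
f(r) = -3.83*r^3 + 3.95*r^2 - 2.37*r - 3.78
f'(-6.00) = -463.41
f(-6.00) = 979.92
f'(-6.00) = -463.41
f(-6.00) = 979.92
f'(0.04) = -2.07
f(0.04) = -3.87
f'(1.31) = -11.74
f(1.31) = -8.72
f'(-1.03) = -22.70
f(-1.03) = 7.04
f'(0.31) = -1.03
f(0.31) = -4.25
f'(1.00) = -5.96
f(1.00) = -6.03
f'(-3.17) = -142.87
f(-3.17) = 165.43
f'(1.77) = -24.38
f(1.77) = -16.84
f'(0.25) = -1.11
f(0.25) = -4.19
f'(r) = -11.49*r^2 + 7.9*r - 2.37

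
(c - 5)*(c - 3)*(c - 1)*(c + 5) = c^4 - 4*c^3 - 22*c^2 + 100*c - 75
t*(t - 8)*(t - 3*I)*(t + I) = t^4 - 8*t^3 - 2*I*t^3 + 3*t^2 + 16*I*t^2 - 24*t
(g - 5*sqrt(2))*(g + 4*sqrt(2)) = g^2 - sqrt(2)*g - 40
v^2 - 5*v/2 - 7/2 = (v - 7/2)*(v + 1)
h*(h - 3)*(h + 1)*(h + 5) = h^4 + 3*h^3 - 13*h^2 - 15*h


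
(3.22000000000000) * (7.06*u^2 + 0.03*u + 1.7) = 22.7332*u^2 + 0.0966*u + 5.474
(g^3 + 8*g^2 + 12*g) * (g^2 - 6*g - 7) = g^5 + 2*g^4 - 43*g^3 - 128*g^2 - 84*g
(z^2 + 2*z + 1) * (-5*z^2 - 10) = -5*z^4 - 10*z^3 - 15*z^2 - 20*z - 10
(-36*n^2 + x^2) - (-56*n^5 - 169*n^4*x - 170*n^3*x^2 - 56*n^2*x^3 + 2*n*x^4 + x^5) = 56*n^5 + 169*n^4*x + 170*n^3*x^2 + 56*n^2*x^3 - 36*n^2 - 2*n*x^4 - x^5 + x^2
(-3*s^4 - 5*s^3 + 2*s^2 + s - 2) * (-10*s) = 30*s^5 + 50*s^4 - 20*s^3 - 10*s^2 + 20*s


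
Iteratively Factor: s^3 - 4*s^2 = (s)*(s^2 - 4*s) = s*(s - 4)*(s)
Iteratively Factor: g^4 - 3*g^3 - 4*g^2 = (g)*(g^3 - 3*g^2 - 4*g) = g*(g + 1)*(g^2 - 4*g) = g*(g - 4)*(g + 1)*(g)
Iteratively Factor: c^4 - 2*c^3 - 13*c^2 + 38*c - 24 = (c + 4)*(c^3 - 6*c^2 + 11*c - 6) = (c - 1)*(c + 4)*(c^2 - 5*c + 6) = (c - 2)*(c - 1)*(c + 4)*(c - 3)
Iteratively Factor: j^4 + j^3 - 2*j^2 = (j)*(j^3 + j^2 - 2*j) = j*(j - 1)*(j^2 + 2*j) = j*(j - 1)*(j + 2)*(j)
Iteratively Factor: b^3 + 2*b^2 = (b + 2)*(b^2) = b*(b + 2)*(b)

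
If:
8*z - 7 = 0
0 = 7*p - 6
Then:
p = 6/7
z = 7/8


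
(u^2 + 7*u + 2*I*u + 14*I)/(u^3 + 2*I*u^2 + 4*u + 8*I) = (u + 7)/(u^2 + 4)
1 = 1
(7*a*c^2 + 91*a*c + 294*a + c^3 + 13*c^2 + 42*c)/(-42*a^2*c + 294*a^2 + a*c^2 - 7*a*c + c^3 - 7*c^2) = (-c^2 - 13*c - 42)/(6*a*c - 42*a - c^2 + 7*c)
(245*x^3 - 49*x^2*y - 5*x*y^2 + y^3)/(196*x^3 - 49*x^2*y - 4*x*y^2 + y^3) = (5*x - y)/(4*x - y)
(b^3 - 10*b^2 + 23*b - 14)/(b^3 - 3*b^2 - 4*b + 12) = (b^2 - 8*b + 7)/(b^2 - b - 6)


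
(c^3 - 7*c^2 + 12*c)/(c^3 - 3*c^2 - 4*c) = (c - 3)/(c + 1)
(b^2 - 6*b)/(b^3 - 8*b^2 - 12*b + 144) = b/(b^2 - 2*b - 24)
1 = 1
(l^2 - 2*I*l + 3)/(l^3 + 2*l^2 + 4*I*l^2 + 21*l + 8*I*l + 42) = (l + I)/(l^2 + l*(2 + 7*I) + 14*I)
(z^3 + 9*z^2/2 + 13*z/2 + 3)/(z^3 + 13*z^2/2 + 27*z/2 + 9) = (z + 1)/(z + 3)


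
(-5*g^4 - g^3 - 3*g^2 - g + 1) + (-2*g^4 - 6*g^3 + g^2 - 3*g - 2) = -7*g^4 - 7*g^3 - 2*g^2 - 4*g - 1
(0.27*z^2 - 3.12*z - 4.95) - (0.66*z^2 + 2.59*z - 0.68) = -0.39*z^2 - 5.71*z - 4.27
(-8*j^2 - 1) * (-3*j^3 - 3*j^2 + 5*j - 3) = 24*j^5 + 24*j^4 - 37*j^3 + 27*j^2 - 5*j + 3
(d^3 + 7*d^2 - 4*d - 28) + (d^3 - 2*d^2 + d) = 2*d^3 + 5*d^2 - 3*d - 28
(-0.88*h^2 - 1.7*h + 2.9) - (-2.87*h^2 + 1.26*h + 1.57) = 1.99*h^2 - 2.96*h + 1.33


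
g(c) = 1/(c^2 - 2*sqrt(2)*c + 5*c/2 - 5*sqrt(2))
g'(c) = (-2*c - 5/2 + 2*sqrt(2))/(c^2 - 2*sqrt(2)*c + 5*c/2 - 5*sqrt(2))^2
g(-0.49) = -0.15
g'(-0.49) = 0.03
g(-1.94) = -0.37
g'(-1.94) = 0.59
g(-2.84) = 0.52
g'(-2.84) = 1.62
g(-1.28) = -0.20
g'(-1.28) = 0.11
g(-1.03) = -0.18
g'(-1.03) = 0.07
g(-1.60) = -0.25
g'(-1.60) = 0.22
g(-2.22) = -0.71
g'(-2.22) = 2.39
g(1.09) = -0.16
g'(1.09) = -0.05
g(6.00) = 0.04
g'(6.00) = -0.02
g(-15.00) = 0.00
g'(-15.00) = 0.00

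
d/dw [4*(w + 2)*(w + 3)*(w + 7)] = 12*w^2 + 96*w + 164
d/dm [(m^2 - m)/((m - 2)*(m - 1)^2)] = (2 - m^2)/(m^4 - 6*m^3 + 13*m^2 - 12*m + 4)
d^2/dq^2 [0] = 0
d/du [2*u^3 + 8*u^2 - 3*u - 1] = 6*u^2 + 16*u - 3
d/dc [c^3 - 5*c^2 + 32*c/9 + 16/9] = 3*c^2 - 10*c + 32/9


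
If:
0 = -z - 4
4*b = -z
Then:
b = 1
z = -4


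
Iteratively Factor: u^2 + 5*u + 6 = (u + 3)*(u + 2)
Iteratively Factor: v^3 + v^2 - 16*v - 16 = (v + 4)*(v^2 - 3*v - 4) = (v + 1)*(v + 4)*(v - 4)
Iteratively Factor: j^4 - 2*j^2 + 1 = (j + 1)*(j^3 - j^2 - j + 1) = (j - 1)*(j + 1)*(j^2 - 1) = (j - 1)*(j + 1)^2*(j - 1)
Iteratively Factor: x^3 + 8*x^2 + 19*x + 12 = (x + 3)*(x^2 + 5*x + 4) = (x + 3)*(x + 4)*(x + 1)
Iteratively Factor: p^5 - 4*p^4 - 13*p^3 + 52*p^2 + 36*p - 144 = (p - 3)*(p^4 - p^3 - 16*p^2 + 4*p + 48) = (p - 3)*(p + 2)*(p^3 - 3*p^2 - 10*p + 24) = (p - 3)*(p - 2)*(p + 2)*(p^2 - p - 12) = (p - 4)*(p - 3)*(p - 2)*(p + 2)*(p + 3)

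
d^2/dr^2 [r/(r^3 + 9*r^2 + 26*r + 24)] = 2*(r*(3*r^2 + 18*r + 26)^2 - (3*r^2 + 3*r*(r + 3) + 18*r + 26)*(r^3 + 9*r^2 + 26*r + 24))/(r^3 + 9*r^2 + 26*r + 24)^3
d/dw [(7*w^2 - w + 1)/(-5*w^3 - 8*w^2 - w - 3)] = (35*w^4 - 10*w^3 - 26*w + 4)/(25*w^6 + 80*w^5 + 74*w^4 + 46*w^3 + 49*w^2 + 6*w + 9)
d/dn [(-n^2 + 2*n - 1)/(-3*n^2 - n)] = (7*n^2 - 6*n - 1)/(n^2*(9*n^2 + 6*n + 1))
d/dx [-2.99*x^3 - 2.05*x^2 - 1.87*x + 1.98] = -8.97*x^2 - 4.1*x - 1.87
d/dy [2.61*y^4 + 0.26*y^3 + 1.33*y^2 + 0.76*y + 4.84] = 10.44*y^3 + 0.78*y^2 + 2.66*y + 0.76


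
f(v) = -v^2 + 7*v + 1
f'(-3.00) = 13.00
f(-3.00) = -29.00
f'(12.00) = -17.00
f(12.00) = -59.00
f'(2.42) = 2.16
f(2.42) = 12.08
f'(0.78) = 5.44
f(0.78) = 5.85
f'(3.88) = -0.76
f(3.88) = 13.11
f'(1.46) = 4.08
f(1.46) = 9.09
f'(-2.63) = 12.26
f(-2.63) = -24.33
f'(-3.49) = 13.98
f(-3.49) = -35.61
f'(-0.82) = 8.64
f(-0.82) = -5.41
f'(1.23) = 4.54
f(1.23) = 8.10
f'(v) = 7 - 2*v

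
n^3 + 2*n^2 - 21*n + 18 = (n - 3)*(n - 1)*(n + 6)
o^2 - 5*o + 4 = (o - 4)*(o - 1)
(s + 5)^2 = s^2 + 10*s + 25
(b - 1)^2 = b^2 - 2*b + 1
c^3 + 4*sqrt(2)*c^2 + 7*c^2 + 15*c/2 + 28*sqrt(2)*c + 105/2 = (c + 7)*(c + 3*sqrt(2)/2)*(c + 5*sqrt(2)/2)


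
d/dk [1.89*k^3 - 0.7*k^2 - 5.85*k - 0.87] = 5.67*k^2 - 1.4*k - 5.85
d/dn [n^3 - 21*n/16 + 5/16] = 3*n^2 - 21/16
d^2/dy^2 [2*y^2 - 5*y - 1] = 4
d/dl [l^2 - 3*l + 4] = 2*l - 3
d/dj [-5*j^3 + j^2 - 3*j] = -15*j^2 + 2*j - 3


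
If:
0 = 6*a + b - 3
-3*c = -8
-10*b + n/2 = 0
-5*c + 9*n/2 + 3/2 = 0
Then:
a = 1549/3240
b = 71/540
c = 8/3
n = 71/27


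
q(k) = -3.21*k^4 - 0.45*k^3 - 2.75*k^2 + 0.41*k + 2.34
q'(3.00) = -374.92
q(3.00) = -293.34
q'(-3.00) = 351.44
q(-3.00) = -271.50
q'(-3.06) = 372.50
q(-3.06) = -293.21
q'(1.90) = -102.98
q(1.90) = -51.73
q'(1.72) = -78.38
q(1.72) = -35.47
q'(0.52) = -4.62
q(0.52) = 1.51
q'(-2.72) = 263.77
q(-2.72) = -185.77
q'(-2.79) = 284.10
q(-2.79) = -204.94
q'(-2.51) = 208.75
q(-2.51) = -136.31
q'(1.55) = -59.17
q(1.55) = -23.84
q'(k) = -12.84*k^3 - 1.35*k^2 - 5.5*k + 0.41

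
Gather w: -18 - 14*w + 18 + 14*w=0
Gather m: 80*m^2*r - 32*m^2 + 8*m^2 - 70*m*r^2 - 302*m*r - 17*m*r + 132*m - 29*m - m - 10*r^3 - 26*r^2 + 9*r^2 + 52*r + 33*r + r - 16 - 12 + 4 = m^2*(80*r - 24) + m*(-70*r^2 - 319*r + 102) - 10*r^3 - 17*r^2 + 86*r - 24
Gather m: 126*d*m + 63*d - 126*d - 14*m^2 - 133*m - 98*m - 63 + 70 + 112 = -63*d - 14*m^2 + m*(126*d - 231) + 119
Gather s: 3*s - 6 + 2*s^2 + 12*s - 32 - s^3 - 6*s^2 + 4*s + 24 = -s^3 - 4*s^2 + 19*s - 14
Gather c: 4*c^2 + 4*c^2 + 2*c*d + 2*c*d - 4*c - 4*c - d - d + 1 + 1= 8*c^2 + c*(4*d - 8) - 2*d + 2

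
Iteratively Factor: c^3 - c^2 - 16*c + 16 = (c - 4)*(c^2 + 3*c - 4) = (c - 4)*(c + 4)*(c - 1)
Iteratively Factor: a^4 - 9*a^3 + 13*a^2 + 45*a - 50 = (a - 5)*(a^3 - 4*a^2 - 7*a + 10) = (a - 5)*(a + 2)*(a^2 - 6*a + 5) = (a - 5)*(a - 1)*(a + 2)*(a - 5)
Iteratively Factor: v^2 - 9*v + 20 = (v - 5)*(v - 4)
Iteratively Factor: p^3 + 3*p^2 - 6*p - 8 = (p + 4)*(p^2 - p - 2) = (p + 1)*(p + 4)*(p - 2)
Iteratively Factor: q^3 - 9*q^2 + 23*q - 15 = (q - 5)*(q^2 - 4*q + 3) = (q - 5)*(q - 3)*(q - 1)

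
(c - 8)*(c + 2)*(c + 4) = c^3 - 2*c^2 - 40*c - 64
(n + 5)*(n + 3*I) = n^2 + 5*n + 3*I*n + 15*I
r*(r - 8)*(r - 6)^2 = r^4 - 20*r^3 + 132*r^2 - 288*r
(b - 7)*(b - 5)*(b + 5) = b^3 - 7*b^2 - 25*b + 175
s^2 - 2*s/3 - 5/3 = (s - 5/3)*(s + 1)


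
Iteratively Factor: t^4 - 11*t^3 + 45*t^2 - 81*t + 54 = (t - 2)*(t^3 - 9*t^2 + 27*t - 27) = (t - 3)*(t - 2)*(t^2 - 6*t + 9) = (t - 3)^2*(t - 2)*(t - 3)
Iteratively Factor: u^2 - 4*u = (u)*(u - 4)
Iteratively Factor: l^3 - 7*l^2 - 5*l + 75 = (l + 3)*(l^2 - 10*l + 25) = (l - 5)*(l + 3)*(l - 5)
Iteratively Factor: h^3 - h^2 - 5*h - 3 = (h - 3)*(h^2 + 2*h + 1) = (h - 3)*(h + 1)*(h + 1)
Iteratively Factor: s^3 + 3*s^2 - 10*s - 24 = (s + 4)*(s^2 - s - 6) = (s - 3)*(s + 4)*(s + 2)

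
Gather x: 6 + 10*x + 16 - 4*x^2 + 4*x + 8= -4*x^2 + 14*x + 30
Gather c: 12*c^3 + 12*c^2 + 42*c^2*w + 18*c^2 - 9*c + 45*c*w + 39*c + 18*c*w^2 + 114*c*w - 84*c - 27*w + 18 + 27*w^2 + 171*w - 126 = 12*c^3 + c^2*(42*w + 30) + c*(18*w^2 + 159*w - 54) + 27*w^2 + 144*w - 108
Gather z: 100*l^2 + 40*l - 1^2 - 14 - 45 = 100*l^2 + 40*l - 60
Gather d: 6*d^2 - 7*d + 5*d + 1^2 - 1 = 6*d^2 - 2*d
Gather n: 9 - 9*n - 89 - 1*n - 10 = -10*n - 90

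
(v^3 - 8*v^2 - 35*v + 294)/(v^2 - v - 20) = (-v^3 + 8*v^2 + 35*v - 294)/(-v^2 + v + 20)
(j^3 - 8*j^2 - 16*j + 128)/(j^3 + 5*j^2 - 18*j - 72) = (j^2 - 4*j - 32)/(j^2 + 9*j + 18)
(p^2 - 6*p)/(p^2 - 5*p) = (p - 6)/(p - 5)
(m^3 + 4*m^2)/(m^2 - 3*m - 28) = m^2/(m - 7)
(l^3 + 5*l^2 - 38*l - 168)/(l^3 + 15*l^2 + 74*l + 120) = (l^2 + l - 42)/(l^2 + 11*l + 30)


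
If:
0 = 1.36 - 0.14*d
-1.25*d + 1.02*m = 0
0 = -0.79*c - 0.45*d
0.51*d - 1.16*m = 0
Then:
No Solution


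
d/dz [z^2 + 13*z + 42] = 2*z + 13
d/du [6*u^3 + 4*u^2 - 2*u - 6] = 18*u^2 + 8*u - 2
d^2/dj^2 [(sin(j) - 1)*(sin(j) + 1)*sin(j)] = (7 - 9*sin(j)^2)*sin(j)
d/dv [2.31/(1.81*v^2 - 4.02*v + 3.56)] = (9.2862 - 8.3622*v)/(1.81*v^2 - 4.02*v + 3.56)^2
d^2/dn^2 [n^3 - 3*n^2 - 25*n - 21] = 6*n - 6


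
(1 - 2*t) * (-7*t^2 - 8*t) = 14*t^3 + 9*t^2 - 8*t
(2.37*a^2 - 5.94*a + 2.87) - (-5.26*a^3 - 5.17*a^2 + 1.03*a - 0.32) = 5.26*a^3 + 7.54*a^2 - 6.97*a + 3.19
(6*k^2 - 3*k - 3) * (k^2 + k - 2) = 6*k^4 + 3*k^3 - 18*k^2 + 3*k + 6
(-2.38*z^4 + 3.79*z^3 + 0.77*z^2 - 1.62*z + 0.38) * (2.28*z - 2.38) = -5.4264*z^5 + 14.3056*z^4 - 7.2646*z^3 - 5.5262*z^2 + 4.722*z - 0.9044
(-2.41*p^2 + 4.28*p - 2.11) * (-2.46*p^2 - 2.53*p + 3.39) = 5.9286*p^4 - 4.4315*p^3 - 13.8077*p^2 + 19.8475*p - 7.1529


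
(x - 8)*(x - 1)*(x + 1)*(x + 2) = x^4 - 6*x^3 - 17*x^2 + 6*x + 16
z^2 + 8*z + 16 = (z + 4)^2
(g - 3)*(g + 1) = g^2 - 2*g - 3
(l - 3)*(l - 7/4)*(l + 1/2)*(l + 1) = l^4 - 13*l^3/4 - 11*l^2/8 + 11*l/2 + 21/8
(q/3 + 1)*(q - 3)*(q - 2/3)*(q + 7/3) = q^4/3 + 5*q^3/9 - 95*q^2/27 - 5*q + 14/3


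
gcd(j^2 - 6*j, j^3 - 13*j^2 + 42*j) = j^2 - 6*j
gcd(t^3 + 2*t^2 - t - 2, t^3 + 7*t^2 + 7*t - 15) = t - 1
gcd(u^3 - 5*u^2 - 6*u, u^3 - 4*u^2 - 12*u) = u^2 - 6*u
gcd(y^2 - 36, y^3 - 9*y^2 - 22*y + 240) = y - 6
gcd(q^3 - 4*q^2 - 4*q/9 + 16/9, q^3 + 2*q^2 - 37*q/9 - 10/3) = q + 2/3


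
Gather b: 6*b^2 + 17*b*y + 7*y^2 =6*b^2 + 17*b*y + 7*y^2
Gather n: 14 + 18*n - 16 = 18*n - 2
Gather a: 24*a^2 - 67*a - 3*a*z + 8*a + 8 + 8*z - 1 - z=24*a^2 + a*(-3*z - 59) + 7*z + 7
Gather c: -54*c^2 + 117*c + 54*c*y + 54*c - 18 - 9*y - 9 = -54*c^2 + c*(54*y + 171) - 9*y - 27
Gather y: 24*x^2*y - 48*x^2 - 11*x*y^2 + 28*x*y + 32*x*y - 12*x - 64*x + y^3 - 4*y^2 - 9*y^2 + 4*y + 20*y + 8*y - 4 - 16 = -48*x^2 - 76*x + y^3 + y^2*(-11*x - 13) + y*(24*x^2 + 60*x + 32) - 20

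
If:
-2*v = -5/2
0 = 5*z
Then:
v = 5/4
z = 0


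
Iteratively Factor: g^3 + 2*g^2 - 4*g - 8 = (g + 2)*(g^2 - 4) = (g - 2)*(g + 2)*(g + 2)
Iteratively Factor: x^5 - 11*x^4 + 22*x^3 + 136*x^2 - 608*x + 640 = (x + 4)*(x^4 - 15*x^3 + 82*x^2 - 192*x + 160) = (x - 2)*(x + 4)*(x^3 - 13*x^2 + 56*x - 80) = (x - 4)*(x - 2)*(x + 4)*(x^2 - 9*x + 20) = (x - 4)^2*(x - 2)*(x + 4)*(x - 5)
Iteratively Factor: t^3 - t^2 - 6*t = (t)*(t^2 - t - 6) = t*(t - 3)*(t + 2)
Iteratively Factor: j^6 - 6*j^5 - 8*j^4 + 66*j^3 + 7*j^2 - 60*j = (j + 1)*(j^5 - 7*j^4 - j^3 + 67*j^2 - 60*j) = j*(j + 1)*(j^4 - 7*j^3 - j^2 + 67*j - 60) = j*(j - 5)*(j + 1)*(j^3 - 2*j^2 - 11*j + 12) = j*(j - 5)*(j - 1)*(j + 1)*(j^2 - j - 12) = j*(j - 5)*(j - 4)*(j - 1)*(j + 1)*(j + 3)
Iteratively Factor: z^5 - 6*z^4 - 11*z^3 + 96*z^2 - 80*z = (z - 4)*(z^4 - 2*z^3 - 19*z^2 + 20*z) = (z - 5)*(z - 4)*(z^3 + 3*z^2 - 4*z) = (z - 5)*(z - 4)*(z - 1)*(z^2 + 4*z) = z*(z - 5)*(z - 4)*(z - 1)*(z + 4)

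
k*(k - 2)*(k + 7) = k^3 + 5*k^2 - 14*k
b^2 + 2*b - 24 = (b - 4)*(b + 6)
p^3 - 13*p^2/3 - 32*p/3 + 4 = (p - 6)*(p - 1/3)*(p + 2)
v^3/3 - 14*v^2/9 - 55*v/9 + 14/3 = (v/3 + 1)*(v - 7)*(v - 2/3)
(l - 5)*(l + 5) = l^2 - 25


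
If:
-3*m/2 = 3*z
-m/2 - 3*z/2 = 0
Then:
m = 0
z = 0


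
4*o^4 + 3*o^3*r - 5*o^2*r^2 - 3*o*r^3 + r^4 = (-4*o + r)*(-o + r)*(o + r)^2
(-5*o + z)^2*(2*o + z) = 50*o^3 + 5*o^2*z - 8*o*z^2 + z^3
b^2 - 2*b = b*(b - 2)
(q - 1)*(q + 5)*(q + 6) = q^3 + 10*q^2 + 19*q - 30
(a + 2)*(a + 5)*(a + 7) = a^3 + 14*a^2 + 59*a + 70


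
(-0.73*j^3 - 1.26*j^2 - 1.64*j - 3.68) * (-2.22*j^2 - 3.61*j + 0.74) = 1.6206*j^5 + 5.4325*j^4 + 7.6492*j^3 + 13.1576*j^2 + 12.0712*j - 2.7232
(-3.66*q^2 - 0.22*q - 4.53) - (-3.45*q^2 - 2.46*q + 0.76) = -0.21*q^2 + 2.24*q - 5.29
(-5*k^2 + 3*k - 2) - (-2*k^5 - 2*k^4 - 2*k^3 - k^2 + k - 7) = 2*k^5 + 2*k^4 + 2*k^3 - 4*k^2 + 2*k + 5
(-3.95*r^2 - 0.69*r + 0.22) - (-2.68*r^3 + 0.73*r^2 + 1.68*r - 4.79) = 2.68*r^3 - 4.68*r^2 - 2.37*r + 5.01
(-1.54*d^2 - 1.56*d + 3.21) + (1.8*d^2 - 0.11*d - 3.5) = 0.26*d^2 - 1.67*d - 0.29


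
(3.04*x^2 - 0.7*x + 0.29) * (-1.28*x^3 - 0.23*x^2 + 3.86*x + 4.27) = -3.8912*x^5 + 0.1968*x^4 + 11.5242*x^3 + 10.2121*x^2 - 1.8696*x + 1.2383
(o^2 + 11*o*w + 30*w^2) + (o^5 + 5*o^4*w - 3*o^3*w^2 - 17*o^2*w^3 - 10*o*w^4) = o^5 + 5*o^4*w - 3*o^3*w^2 - 17*o^2*w^3 + o^2 - 10*o*w^4 + 11*o*w + 30*w^2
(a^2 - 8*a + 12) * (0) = 0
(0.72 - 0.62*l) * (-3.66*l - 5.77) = 2.2692*l^2 + 0.9422*l - 4.1544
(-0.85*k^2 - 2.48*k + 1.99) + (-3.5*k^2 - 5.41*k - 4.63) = -4.35*k^2 - 7.89*k - 2.64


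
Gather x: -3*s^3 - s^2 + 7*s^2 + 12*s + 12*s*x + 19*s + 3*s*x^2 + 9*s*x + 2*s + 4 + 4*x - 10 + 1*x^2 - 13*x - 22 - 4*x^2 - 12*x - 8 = -3*s^3 + 6*s^2 + 33*s + x^2*(3*s - 3) + x*(21*s - 21) - 36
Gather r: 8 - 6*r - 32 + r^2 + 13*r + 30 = r^2 + 7*r + 6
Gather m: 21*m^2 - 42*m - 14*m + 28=21*m^2 - 56*m + 28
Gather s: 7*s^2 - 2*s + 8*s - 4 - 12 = 7*s^2 + 6*s - 16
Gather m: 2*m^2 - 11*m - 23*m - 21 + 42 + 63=2*m^2 - 34*m + 84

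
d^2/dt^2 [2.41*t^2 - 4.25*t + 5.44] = 4.82000000000000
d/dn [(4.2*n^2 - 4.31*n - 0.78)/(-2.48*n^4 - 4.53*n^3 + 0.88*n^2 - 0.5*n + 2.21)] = (20.832*n^5 - 13.0404*n^4 - 46.7862*n^3 - 8.9074*n^2 + 19.9368*n - 9.9151)/(6.1504*n^8 + 22.4688*n^7 + 16.1561*n^6 - 5.4928*n^5 - 5.6572*n^4 - 20.9026*n^3 + 4.1396*n^2 - 2.21*n + 4.8841)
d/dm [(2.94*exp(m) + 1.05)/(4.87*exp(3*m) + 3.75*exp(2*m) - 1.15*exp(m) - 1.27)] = (-(2.94*exp(m) + 1.05)*(14.61*exp(2*m) + 7.5*exp(m) - 1.15) + 14.3178*exp(3*m) + 11.025*exp(2*m) - 3.381*exp(m) - 3.7338)*exp(m)/(4.87*exp(3*m) + 3.75*exp(2*m) - 1.15*exp(m) - 1.27)^2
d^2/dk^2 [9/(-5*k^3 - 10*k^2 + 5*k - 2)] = 90*((3*k + 2)*(5*k^3 + 10*k^2 - 5*k + 2) - 5*(3*k^2 + 4*k - 1)^2)/(5*k^3 + 10*k^2 - 5*k + 2)^3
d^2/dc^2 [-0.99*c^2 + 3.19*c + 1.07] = -1.98000000000000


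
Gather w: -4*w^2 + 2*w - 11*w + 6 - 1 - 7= -4*w^2 - 9*w - 2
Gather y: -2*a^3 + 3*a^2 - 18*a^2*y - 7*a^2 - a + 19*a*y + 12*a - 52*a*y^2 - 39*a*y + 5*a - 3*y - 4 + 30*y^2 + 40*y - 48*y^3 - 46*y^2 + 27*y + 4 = -2*a^3 - 4*a^2 + 16*a - 48*y^3 + y^2*(-52*a - 16) + y*(-18*a^2 - 20*a + 64)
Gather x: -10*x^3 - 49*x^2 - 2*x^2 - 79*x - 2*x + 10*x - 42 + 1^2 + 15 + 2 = -10*x^3 - 51*x^2 - 71*x - 24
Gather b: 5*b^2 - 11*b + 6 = 5*b^2 - 11*b + 6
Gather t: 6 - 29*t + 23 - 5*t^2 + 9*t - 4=-5*t^2 - 20*t + 25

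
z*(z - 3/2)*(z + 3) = z^3 + 3*z^2/2 - 9*z/2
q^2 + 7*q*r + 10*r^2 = (q + 2*r)*(q + 5*r)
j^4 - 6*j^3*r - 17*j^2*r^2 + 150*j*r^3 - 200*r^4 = (j - 5*r)*(j - 4*r)*(j - 2*r)*(j + 5*r)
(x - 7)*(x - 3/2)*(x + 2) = x^3 - 13*x^2/2 - 13*x/2 + 21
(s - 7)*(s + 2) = s^2 - 5*s - 14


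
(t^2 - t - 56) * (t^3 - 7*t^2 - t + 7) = t^5 - 8*t^4 - 50*t^3 + 400*t^2 + 49*t - 392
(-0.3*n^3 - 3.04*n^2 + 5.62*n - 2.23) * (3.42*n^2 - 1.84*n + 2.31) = -1.026*n^5 - 9.8448*n^4 + 24.121*n^3 - 24.9898*n^2 + 17.0854*n - 5.1513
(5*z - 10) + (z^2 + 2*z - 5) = z^2 + 7*z - 15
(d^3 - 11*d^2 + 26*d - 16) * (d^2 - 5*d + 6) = d^5 - 16*d^4 + 87*d^3 - 212*d^2 + 236*d - 96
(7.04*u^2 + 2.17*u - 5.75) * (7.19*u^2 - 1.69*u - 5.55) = 50.6176*u^4 + 3.7047*u^3 - 84.0818*u^2 - 2.326*u + 31.9125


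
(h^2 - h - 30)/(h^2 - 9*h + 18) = (h + 5)/(h - 3)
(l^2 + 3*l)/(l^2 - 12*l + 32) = l*(l + 3)/(l^2 - 12*l + 32)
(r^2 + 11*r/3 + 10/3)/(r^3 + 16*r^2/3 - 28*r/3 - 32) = (3*r + 5)/(3*r^2 + 10*r - 48)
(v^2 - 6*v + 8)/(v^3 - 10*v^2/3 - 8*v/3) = 3*(v - 2)/(v*(3*v + 2))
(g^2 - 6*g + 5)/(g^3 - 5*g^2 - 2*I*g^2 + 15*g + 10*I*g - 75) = (g - 1)/(g^2 - 2*I*g + 15)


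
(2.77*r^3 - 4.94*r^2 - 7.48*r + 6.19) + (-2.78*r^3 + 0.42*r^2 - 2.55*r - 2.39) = -0.00999999999999979*r^3 - 4.52*r^2 - 10.03*r + 3.8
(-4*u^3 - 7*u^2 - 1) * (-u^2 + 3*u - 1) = 4*u^5 - 5*u^4 - 17*u^3 + 8*u^2 - 3*u + 1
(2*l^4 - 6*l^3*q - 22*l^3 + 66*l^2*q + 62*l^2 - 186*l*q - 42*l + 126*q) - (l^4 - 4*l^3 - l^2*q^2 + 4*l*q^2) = l^4 - 6*l^3*q - 18*l^3 + l^2*q^2 + 66*l^2*q + 62*l^2 - 4*l*q^2 - 186*l*q - 42*l + 126*q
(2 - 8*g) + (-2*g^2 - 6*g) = -2*g^2 - 14*g + 2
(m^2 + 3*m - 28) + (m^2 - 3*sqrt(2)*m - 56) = 2*m^2 - 3*sqrt(2)*m + 3*m - 84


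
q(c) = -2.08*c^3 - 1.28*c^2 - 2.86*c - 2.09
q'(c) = -6.24*c^2 - 2.56*c - 2.86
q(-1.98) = 14.70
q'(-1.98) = -22.25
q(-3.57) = 86.45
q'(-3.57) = -73.25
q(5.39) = -380.40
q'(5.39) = -197.94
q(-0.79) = 0.40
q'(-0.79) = -4.73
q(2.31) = -41.17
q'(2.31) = -42.07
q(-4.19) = 140.43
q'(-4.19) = -101.68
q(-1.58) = 7.44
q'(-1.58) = -14.39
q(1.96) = -28.27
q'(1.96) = -31.85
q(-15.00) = 6772.81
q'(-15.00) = -1368.46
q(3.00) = -78.35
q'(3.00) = -66.70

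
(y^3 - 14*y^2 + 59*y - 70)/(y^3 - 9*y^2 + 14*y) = (y - 5)/y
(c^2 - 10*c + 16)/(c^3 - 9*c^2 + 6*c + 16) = 1/(c + 1)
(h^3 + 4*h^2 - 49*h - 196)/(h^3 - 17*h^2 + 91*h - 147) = (h^2 + 11*h + 28)/(h^2 - 10*h + 21)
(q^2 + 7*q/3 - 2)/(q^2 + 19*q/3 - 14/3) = (q + 3)/(q + 7)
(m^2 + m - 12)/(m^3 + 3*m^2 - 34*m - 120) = (m - 3)/(m^2 - m - 30)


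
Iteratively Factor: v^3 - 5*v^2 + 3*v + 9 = (v - 3)*(v^2 - 2*v - 3) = (v - 3)*(v + 1)*(v - 3)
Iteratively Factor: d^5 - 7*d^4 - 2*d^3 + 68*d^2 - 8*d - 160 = (d - 2)*(d^4 - 5*d^3 - 12*d^2 + 44*d + 80) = (d - 2)*(d + 2)*(d^3 - 7*d^2 + 2*d + 40) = (d - 4)*(d - 2)*(d + 2)*(d^2 - 3*d - 10) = (d - 4)*(d - 2)*(d + 2)^2*(d - 5)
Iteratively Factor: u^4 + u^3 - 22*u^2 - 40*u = (u + 4)*(u^3 - 3*u^2 - 10*u) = u*(u + 4)*(u^2 - 3*u - 10) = u*(u - 5)*(u + 4)*(u + 2)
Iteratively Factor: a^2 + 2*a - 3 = (a - 1)*(a + 3)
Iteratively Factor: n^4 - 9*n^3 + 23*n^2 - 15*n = (n - 1)*(n^3 - 8*n^2 + 15*n) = n*(n - 1)*(n^2 - 8*n + 15) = n*(n - 3)*(n - 1)*(n - 5)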